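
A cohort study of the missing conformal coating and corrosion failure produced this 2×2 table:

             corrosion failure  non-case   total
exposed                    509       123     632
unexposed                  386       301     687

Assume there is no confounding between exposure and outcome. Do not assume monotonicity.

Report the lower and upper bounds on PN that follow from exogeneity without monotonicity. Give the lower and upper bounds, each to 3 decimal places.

0.302 ≤ PN ≤ 0.544

p₁ = P(outcome | exposed) = 509/632 = 0.80538
p₀ = P(outcome | unexposed) = 386/687 = 0.56186
Under exogeneity alone the bounds on PN are max{0,(p₁−p₀)/p₁} ≤ PN ≤ min{1,(1−p₀)/p₁}.
  lower = (p₁ − p₀)/p₁ = 0.24352 / 0.80538 ≈ 0.3024
  upper = min{1, (1 − p₀)/p₁} = 0.43814 / 0.80538 ≈ 0.5440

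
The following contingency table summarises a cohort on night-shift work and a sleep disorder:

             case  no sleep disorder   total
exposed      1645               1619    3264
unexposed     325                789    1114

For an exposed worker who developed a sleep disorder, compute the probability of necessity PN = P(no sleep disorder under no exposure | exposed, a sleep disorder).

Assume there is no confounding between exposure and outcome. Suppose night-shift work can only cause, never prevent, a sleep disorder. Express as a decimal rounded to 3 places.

p₁ = P(outcome | exposed) = 1645/3264 = 0.50398
p₀ = P(outcome | unexposed) = 325/1114 = 0.29174
Under exogeneity and monotonicity, PN = (p₁ − p₀)/p₁.
PN = (0.50398 − 0.29174) / 0.50398 ≈ 0.4211

PN ≈ 0.421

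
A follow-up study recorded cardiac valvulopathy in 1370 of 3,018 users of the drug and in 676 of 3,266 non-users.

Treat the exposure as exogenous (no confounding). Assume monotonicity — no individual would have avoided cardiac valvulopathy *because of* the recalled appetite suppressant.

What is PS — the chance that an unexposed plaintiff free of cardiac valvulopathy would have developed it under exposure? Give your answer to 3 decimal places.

PS ≈ 0.311

p₁ = P(outcome | exposed) = 1370/3018 = 0.45394
p₀ = P(outcome | unexposed) = 676/3266 = 0.20698
Under exogeneity and monotonicity, PS = (p₁ − p₀) / (1 − p₀).
PS = (0.45394 − 0.20698) / (1 − 0.20698) = 0.24696 / 0.79302 ≈ 0.3114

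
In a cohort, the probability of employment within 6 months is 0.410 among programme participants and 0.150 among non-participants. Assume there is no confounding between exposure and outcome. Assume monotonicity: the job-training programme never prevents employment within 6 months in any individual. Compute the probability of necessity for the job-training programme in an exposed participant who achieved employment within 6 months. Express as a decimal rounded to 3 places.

PN ≈ 0.634

Let p₁ = 0.41, p₀ = 0.15.
Under exogeneity and monotonicity, PN = (p₁ − p₀) / p₁.
PN = (0.41 − 0.15) / 0.41 = 0.26 / 0.41 ≈ 0.6341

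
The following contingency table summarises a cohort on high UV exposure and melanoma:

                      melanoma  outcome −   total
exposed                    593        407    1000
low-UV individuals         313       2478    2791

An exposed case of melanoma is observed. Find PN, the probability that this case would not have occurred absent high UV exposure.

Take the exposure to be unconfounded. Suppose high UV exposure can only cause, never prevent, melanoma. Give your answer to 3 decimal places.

p₁ = P(outcome | exposed) = 593/1000 = 0.593
p₀ = P(outcome | unexposed) = 313/2791 = 0.11215
Under exogeneity and monotonicity, PN = (p₁ − p₀)/p₁.
PN = (0.593 − 0.11215) / 0.593 ≈ 0.8109

PN ≈ 0.811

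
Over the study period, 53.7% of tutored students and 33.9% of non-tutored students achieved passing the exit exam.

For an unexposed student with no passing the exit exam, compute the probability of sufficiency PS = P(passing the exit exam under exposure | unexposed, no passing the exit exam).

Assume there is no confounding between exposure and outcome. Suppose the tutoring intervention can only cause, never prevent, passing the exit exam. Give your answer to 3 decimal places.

p₁ = 0.537, p₀ = 0.339.
Under exogeneity and monotonicity, PS = (p₁ − p₀) / (1 − p₀).
PS = (0.537 − 0.339) / (1 − 0.339) = 0.198 / 0.661 ≈ 0.2995

PS ≈ 0.300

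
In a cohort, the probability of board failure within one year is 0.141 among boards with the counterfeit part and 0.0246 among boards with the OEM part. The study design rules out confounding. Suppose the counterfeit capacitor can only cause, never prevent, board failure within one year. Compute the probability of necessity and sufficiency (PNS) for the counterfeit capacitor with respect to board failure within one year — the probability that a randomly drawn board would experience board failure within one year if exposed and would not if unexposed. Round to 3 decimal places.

PNS ≈ 0.116

Let p₁ = 0.141, p₀ = 0.0246.
Under exogeneity and monotonicity, PNS = p₁ − p₀.
PNS = 0.141 − 0.0246 = 0.1164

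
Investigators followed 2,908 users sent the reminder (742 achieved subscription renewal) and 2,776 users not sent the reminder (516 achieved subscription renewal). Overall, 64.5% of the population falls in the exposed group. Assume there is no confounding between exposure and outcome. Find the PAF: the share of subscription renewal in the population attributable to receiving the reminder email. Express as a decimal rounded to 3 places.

p₁ = P(outcome | exposed) = 742/2908 = 0.25516
p₀ = P(outcome | unexposed) = 516/2776 = 0.18588
Overall risk P(Y=1) = π·p₁ + (1−π)·p₀ = 0.645×0.25516 + 0.355×0.18588 = 0.23056.
Under exogeneity, PAF = [P(Y=1) − p₀] / P(Y=1).
PAF = (0.23056 − 0.18588) / 0.23056 ≈ 0.1938

PAF ≈ 0.194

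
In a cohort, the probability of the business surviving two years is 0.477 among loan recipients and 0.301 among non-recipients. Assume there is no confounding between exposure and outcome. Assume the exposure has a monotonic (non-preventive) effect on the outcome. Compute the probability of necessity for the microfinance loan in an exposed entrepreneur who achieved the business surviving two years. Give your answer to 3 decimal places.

PN ≈ 0.369

Let p₁ = 0.477, p₀ = 0.301.
Under exogeneity and monotonicity, PN = (p₁ − p₀) / p₁.
PN = (0.477 − 0.301) / 0.477 = 0.176 / 0.477 ≈ 0.3690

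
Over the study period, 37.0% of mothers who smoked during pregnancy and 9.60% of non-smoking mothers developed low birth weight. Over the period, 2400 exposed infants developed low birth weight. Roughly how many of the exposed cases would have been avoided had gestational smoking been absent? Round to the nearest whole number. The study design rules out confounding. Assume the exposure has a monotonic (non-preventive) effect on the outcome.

p₁ = 0.37, p₀ = 0.096.
PN = (p₁ − p₀)/p₁ = (0.37 − 0.096) / 0.37 ≈ 0.74054.
Attributable cases ≈ PN × (exposed cases) = 0.74054 × 2400 ≈ 1777.30.

about 1777 cases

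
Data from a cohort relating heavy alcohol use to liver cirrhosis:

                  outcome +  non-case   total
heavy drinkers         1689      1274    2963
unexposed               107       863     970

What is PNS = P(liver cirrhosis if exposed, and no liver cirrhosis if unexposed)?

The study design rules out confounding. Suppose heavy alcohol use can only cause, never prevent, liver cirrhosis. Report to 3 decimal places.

p₁ = P(outcome | exposed) = 1689/2963 = 0.57003
p₀ = P(outcome | unexposed) = 107/970 = 0.11031
Under exogeneity and monotonicity, PNS = p₁ − p₀.
PNS = 0.57003 − 0.11031 = 0.45972

PNS ≈ 0.460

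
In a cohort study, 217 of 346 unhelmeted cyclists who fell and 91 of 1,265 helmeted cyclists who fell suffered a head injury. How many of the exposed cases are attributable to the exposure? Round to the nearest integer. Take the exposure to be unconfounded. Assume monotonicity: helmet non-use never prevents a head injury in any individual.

p₁ = P(outcome | exposed) = 217/346 = 0.62717
p₀ = P(outcome | unexposed) = 91/1265 = 0.071937
PN = (p₁ − p₀)/p₁ = (0.62717 − 0.071937) / 0.62717 ≈ 0.88530.
Attributable cases ≈ PN × (exposed cases) = 0.88530 × 217 ≈ 192.11.

about 192 cases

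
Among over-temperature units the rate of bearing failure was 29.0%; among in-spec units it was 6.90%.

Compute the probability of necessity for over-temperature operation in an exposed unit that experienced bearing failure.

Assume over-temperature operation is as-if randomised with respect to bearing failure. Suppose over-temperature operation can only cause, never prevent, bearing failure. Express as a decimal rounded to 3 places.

PN ≈ 0.762

p₁ = 0.29, p₀ = 0.069.
Under exogeneity and monotonicity, PN = (p₁ − p₀) / p₁.
PN = (0.29 − 0.069) / 0.29 = 0.221 / 0.29 ≈ 0.7621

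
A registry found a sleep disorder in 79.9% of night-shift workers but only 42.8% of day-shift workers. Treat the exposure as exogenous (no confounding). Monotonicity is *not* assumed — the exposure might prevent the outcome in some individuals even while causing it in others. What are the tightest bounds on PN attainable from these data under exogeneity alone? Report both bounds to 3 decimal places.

0.464 ≤ PN ≤ 0.716

p₁ = 0.799, p₀ = 0.428.
Under exogeneity alone the bounds on PN are max{0,(p₁−p₀)/p₁} ≤ PN ≤ min{1,(1−p₀)/p₁}.
  lower = (p₁ − p₀)/p₁ = 0.371 / 0.799 ≈ 0.4643
  upper = min{1, (1 − p₀)/p₁} = 0.572 / 0.799 ≈ 0.7159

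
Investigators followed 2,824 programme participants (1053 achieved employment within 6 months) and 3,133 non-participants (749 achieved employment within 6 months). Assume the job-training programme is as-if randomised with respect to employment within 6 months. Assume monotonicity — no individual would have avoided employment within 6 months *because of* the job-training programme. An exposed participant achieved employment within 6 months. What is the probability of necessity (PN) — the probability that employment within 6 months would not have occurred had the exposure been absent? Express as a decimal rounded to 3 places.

PN ≈ 0.359

p₁ = P(outcome | exposed) = 1053/2824 = 0.37288
p₀ = P(outcome | unexposed) = 749/3133 = 0.23907
Under exogeneity and monotonicity, PN = (p₁ − p₀) / p₁.
PN = (0.37288 − 0.23907) / 0.37288 = 0.13381 / 0.37288 ≈ 0.3589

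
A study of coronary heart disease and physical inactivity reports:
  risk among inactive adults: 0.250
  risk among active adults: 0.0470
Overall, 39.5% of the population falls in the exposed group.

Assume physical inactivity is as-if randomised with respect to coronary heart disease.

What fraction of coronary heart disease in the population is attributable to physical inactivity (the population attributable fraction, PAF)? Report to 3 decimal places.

PAF ≈ 0.630

Let p₁ = 0.25, p₀ = 0.047.
Overall risk P(Y=1) = π·p₁ + (1−π)·p₀ = 0.395×0.25 + 0.605×0.047 = 0.12718.
Under exogeneity, PAF = [P(Y=1) − p₀] / P(Y=1).
PAF = (0.12718 − 0.047) / 0.12718 ≈ 0.6305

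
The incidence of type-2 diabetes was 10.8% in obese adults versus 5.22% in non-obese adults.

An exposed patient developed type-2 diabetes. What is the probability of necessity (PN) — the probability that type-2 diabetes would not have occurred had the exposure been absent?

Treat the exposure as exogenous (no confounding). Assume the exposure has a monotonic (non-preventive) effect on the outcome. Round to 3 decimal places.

p₁ = 0.108, p₀ = 0.0522.
Under exogeneity and monotonicity, PN = (p₁ − p₀) / p₁.
PN = (0.108 − 0.0522) / 0.108 = 0.0558 / 0.108 ≈ 0.5167

PN ≈ 0.517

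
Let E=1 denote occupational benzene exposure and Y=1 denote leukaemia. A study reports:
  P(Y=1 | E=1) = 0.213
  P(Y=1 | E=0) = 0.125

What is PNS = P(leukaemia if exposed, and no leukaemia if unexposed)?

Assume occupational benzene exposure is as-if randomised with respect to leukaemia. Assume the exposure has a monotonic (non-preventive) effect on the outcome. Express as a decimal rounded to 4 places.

Let p₁ = 0.213, p₀ = 0.125.
Under exogeneity and monotonicity, PNS = p₁ − p₀.
PNS = 0.213 − 0.125 = 0.088

PNS ≈ 0.0880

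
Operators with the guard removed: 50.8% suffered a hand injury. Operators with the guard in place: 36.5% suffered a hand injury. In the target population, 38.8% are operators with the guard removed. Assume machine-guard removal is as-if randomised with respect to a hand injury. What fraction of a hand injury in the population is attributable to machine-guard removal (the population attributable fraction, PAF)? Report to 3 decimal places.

PAF ≈ 0.132

p₁ = 0.508, p₀ = 0.365.
Overall risk P(Y=1) = π·p₁ + (1−π)·p₀ = 0.388×0.508 + 0.612×0.365 = 0.42048.
Under exogeneity, PAF = [P(Y=1) − p₀] / P(Y=1).
PAF = (0.42048 − 0.365) / 0.42048 ≈ 0.1320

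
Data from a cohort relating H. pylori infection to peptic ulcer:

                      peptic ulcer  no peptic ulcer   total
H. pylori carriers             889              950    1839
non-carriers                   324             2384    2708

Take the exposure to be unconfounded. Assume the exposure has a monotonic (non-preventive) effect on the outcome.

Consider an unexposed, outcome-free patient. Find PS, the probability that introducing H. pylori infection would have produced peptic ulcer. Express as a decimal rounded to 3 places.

p₁ = P(outcome | exposed) = 889/1839 = 0.48341
p₀ = P(outcome | unexposed) = 324/2708 = 0.11965
Under exogeneity and monotonicity, PS = (p₁ − p₀)/(1 − p₀).
PS = (0.48341 − 0.11965) / 0.88035 ≈ 0.4132

PS ≈ 0.413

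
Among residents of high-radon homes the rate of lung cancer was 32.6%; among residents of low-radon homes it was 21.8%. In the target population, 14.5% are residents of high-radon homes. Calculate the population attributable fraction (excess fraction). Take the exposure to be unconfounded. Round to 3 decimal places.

PAF ≈ 0.067

p₁ = 0.326, p₀ = 0.218.
Overall risk P(Y=1) = π·p₁ + (1−π)·p₀ = 0.145×0.326 + 0.855×0.218 = 0.23366.
Under exogeneity, PAF = [P(Y=1) − p₀] / P(Y=1).
PAF = (0.23366 − 0.218) / 0.23366 ≈ 0.0670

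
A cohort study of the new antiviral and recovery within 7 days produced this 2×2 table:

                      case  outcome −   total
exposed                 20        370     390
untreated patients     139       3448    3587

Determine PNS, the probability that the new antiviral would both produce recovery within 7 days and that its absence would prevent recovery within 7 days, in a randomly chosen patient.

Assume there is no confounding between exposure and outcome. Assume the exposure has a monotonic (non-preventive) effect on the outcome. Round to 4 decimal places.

p₁ = P(outcome | exposed) = 20/390 = 0.051282
p₀ = P(outcome | unexposed) = 139/3587 = 0.038751
Under exogeneity and monotonicity, PNS = p₁ − p₀.
PNS = 0.051282 − 0.038751 = 0.012531

PNS ≈ 0.0125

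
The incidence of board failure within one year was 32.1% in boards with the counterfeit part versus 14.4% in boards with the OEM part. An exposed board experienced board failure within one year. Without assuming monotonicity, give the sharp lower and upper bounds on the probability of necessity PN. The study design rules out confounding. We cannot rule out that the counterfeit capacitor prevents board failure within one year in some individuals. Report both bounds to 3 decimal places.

p₁ = 0.321, p₀ = 0.144.
Under exogeneity alone the bounds on PN are max{0,(p₁−p₀)/p₁} ≤ PN ≤ min{1,(1−p₀)/p₁}.
  lower = (p₁ − p₀)/p₁ = 0.177 / 0.321 ≈ 0.5514
  upper = min{1, (1 − p₀)/p₁} = 0.856 / 0.321 ≈ 2.6667 → capped at 1

0.551 ≤ PN ≤ 1.000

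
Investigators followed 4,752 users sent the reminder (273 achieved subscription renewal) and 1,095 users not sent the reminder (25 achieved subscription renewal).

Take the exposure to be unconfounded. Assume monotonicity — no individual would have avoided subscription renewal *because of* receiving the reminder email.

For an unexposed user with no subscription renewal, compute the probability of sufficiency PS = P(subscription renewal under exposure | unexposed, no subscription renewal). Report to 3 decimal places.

PS ≈ 0.035

p₁ = P(outcome | exposed) = 273/4752 = 0.057449
p₀ = P(outcome | unexposed) = 25/1095 = 0.022831
Under exogeneity and monotonicity, PS = (p₁ − p₀) / (1 − p₀).
PS = (0.057449 − 0.022831) / (1 − 0.022831) = 0.034618 / 0.97717 ≈ 0.0354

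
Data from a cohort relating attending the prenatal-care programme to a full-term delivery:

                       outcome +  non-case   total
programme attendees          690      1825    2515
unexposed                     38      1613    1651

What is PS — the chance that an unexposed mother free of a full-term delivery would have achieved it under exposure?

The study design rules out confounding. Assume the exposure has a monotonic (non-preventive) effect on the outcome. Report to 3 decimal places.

p₁ = P(outcome | exposed) = 690/2515 = 0.27435
p₀ = P(outcome | unexposed) = 38/1651 = 0.023016
Under exogeneity and monotonicity, PS = (p₁ − p₀)/(1 − p₀).
PS = (0.27435 − 0.023016) / 0.97698 ≈ 0.2573

PS ≈ 0.257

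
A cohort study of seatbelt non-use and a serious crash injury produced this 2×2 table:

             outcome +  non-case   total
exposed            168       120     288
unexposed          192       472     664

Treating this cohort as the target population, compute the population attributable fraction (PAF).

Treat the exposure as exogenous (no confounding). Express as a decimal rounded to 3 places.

PAF ≈ 0.235

p₁ = P(outcome | exposed) = 168/288 = 0.58333
p₀ = P(outcome | unexposed) = 192/664 = 0.28916
Exposure prevalence π = 288/952 = 0.30252; overall risk P(Y=1) = 0.37815.
Under exogeneity, PAF = [P(Y=1) − p₀]/P(Y=1).
PAF = (0.37815 − 0.28916) / 0.37815 ≈ 0.2353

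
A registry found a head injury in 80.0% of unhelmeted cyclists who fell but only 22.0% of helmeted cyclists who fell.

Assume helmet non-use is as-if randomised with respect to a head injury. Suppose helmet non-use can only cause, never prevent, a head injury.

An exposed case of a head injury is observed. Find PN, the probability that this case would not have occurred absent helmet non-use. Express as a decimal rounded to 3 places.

PN ≈ 0.725

p₁ = 0.8, p₀ = 0.22.
Under exogeneity and monotonicity, PN = (p₁ − p₀) / p₁.
PN = (0.8 − 0.22) / 0.8 = 0.58 / 0.8 ≈ 0.7250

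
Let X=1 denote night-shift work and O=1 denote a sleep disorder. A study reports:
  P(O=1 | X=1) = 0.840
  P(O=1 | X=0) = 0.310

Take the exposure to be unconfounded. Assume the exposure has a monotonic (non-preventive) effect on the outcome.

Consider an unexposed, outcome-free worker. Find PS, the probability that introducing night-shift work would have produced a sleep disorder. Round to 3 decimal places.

Let p₁ = 0.84, p₀ = 0.31.
Under exogeneity and monotonicity, PS = (p₁ − p₀) / (1 − p₀).
PS = (0.84 − 0.31) / (1 − 0.31) = 0.53 / 0.69 ≈ 0.7681

PS ≈ 0.768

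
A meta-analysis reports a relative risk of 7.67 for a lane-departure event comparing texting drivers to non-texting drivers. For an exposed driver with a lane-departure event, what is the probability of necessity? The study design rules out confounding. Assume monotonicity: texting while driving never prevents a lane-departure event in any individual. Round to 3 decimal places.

PN ≈ 0.870

Under exogeneity and monotonicity, PN = (RR − 1) / RR = 1 − 1/RR.
PN = (7.67 − 1) / 7.67 = 6.67 / 7.67 ≈ 0.8696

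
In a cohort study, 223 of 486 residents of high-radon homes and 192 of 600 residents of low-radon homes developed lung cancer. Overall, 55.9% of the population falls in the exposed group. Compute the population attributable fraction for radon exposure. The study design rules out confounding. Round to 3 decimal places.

PAF ≈ 0.195

p₁ = P(outcome | exposed) = 223/486 = 0.45885
p₀ = P(outcome | unexposed) = 192/600 = 0.32
Overall risk P(Y=1) = π·p₁ + (1−π)·p₀ = 0.559×0.45885 + 0.441×0.32 = 0.39762.
Under exogeneity, PAF = [P(Y=1) − p₀] / P(Y=1).
PAF = (0.39762 − 0.32) / 0.39762 ≈ 0.1952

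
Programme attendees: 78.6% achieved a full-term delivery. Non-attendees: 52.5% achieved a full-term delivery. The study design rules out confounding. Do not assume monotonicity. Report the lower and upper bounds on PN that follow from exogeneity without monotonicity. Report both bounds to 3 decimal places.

p₁ = 0.786, p₀ = 0.525.
Under exogeneity alone the bounds on PN are max{0,(p₁−p₀)/p₁} ≤ PN ≤ min{1,(1−p₀)/p₁}.
  lower = (p₁ − p₀)/p₁ = 0.261 / 0.786 ≈ 0.3321
  upper = min{1, (1 − p₀)/p₁} = 0.475 / 0.786 ≈ 0.6043

0.332 ≤ PN ≤ 0.604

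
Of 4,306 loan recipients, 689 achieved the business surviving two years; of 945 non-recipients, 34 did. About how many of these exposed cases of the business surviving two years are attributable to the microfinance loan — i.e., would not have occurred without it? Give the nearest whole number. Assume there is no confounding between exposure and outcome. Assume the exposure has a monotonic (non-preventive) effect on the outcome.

about 534 cases

p₁ = P(outcome | exposed) = 689/4306 = 0.16001
p₀ = P(outcome | unexposed) = 34/945 = 0.035979
PN = (p₁ − p₀)/p₁ = (0.16001 − 0.035979) / 0.16001 ≈ 0.77515.
Attributable cases ≈ PN × (exposed cases) = 0.77515 × 689 ≈ 534.08.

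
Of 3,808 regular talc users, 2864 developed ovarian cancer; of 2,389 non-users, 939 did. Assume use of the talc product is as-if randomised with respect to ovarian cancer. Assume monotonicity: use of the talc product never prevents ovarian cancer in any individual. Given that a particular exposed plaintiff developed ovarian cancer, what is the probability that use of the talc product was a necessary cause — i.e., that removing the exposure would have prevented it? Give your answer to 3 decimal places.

p₁ = P(outcome | exposed) = 2864/3808 = 0.7521
p₀ = P(outcome | unexposed) = 939/2389 = 0.39305
Under exogeneity and monotonicity, PN = (p₁ − p₀) / p₁.
PN = (0.7521 − 0.39305) / 0.7521 = 0.35905 / 0.7521 ≈ 0.4774

PN ≈ 0.477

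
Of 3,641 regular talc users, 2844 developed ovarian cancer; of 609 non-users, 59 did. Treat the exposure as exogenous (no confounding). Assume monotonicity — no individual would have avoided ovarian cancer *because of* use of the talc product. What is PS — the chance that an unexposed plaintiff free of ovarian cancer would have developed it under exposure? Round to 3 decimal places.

p₁ = P(outcome | exposed) = 2844/3641 = 0.7811
p₀ = P(outcome | unexposed) = 59/609 = 0.09688
Under exogeneity and monotonicity, PS = (p₁ − p₀) / (1 − p₀).
PS = (0.7811 − 0.09688) / (1 − 0.09688) = 0.68422 / 0.90312 ≈ 0.7576

PS ≈ 0.758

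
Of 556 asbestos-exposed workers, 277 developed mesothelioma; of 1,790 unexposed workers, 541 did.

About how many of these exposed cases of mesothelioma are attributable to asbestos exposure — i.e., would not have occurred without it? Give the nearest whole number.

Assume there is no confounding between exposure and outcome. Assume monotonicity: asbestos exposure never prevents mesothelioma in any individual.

p₁ = P(outcome | exposed) = 277/556 = 0.4982
p₀ = P(outcome | unexposed) = 541/1790 = 0.30223
PN = (p₁ − p₀)/p₁ = (0.4982 − 0.30223) / 0.4982 ≈ 0.39335.
Attributable cases ≈ PN × (exposed cases) = 0.39335 × 277 ≈ 108.96.

about 109 cases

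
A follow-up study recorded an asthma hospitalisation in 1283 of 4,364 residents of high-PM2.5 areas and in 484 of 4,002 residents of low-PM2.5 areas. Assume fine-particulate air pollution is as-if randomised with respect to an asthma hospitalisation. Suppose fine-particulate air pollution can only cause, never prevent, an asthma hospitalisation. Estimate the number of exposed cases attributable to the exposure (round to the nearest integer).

p₁ = P(outcome | exposed) = 1283/4364 = 0.294
p₀ = P(outcome | unexposed) = 484/4002 = 0.12094
PN = (p₁ − p₀)/p₁ = (0.294 − 0.12094) / 0.294 ≈ 0.58864.
Attributable cases ≈ PN × (exposed cases) = 0.58864 × 1283 ≈ 755.22.

about 755 cases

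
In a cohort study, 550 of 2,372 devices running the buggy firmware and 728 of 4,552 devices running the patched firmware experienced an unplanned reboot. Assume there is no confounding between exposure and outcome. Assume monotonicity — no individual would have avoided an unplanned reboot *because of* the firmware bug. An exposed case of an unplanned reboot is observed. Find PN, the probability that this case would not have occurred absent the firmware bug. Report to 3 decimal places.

PN ≈ 0.310

p₁ = P(outcome | exposed) = 550/2372 = 0.23187
p₀ = P(outcome | unexposed) = 728/4552 = 0.15993
Under exogeneity and monotonicity, PN = (p₁ − p₀) / p₁.
PN = (0.23187 − 0.15993) / 0.23187 = 0.071942 / 0.23187 ≈ 0.3103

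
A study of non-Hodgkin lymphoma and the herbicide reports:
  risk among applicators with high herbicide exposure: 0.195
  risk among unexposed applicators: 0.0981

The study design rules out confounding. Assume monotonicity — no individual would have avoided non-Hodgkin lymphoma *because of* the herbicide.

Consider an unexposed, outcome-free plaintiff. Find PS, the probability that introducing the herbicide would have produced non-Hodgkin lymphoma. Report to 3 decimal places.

PS ≈ 0.107

Let p₁ = 0.195, p₀ = 0.0981.
Under exogeneity and monotonicity, PS = (p₁ − p₀) / (1 − p₀).
PS = (0.195 − 0.0981) / (1 − 0.0981) = 0.0969 / 0.9019 ≈ 0.1074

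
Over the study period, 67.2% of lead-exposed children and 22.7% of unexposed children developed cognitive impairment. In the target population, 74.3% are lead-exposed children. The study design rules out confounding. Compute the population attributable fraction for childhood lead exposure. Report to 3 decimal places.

p₁ = 0.672, p₀ = 0.227.
Overall risk P(Y=1) = π·p₁ + (1−π)·p₀ = 0.743×0.672 + 0.257×0.227 = 0.55763.
Under exogeneity, PAF = [P(Y=1) − p₀] / P(Y=1).
PAF = (0.55763 − 0.227) / 0.55763 ≈ 0.5929

PAF ≈ 0.593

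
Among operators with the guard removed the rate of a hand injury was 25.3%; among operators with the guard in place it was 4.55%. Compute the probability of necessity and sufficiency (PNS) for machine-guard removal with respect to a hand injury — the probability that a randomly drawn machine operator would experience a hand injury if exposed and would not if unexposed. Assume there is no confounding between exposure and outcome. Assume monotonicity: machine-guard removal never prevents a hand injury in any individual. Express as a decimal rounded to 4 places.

p₁ = 0.253, p₀ = 0.0455.
Under exogeneity and monotonicity, PNS = p₁ − p₀.
PNS = 0.253 − 0.0455 = 0.2075

PNS ≈ 0.2075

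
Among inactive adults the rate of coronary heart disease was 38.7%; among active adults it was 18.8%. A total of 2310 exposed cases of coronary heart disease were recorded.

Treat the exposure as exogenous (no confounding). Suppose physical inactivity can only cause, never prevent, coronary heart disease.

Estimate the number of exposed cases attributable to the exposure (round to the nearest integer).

about 1188 cases

p₁ = 0.387, p₀ = 0.188.
PN = (p₁ − p₀)/p₁ = (0.387 − 0.188) / 0.387 ≈ 0.51421.
Attributable cases ≈ PN × (exposed cases) = 0.51421 × 2310 ≈ 1187.83.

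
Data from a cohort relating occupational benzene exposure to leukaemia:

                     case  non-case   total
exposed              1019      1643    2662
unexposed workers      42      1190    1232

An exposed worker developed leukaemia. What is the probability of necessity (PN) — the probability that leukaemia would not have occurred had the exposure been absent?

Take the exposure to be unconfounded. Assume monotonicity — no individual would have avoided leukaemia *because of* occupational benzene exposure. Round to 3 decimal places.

p₁ = P(outcome | exposed) = 1019/2662 = 0.38279
p₀ = P(outcome | unexposed) = 42/1232 = 0.034091
Under exogeneity and monotonicity, PN = (p₁ − p₀)/p₁.
PN = (0.38279 − 0.034091) / 0.38279 ≈ 0.9109

PN ≈ 0.911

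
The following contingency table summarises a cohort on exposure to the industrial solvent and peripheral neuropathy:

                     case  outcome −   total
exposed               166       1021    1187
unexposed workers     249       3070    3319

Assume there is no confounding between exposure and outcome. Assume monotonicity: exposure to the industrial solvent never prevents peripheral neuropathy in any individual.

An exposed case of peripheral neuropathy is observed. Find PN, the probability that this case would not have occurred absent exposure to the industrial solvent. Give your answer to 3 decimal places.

PN ≈ 0.464

p₁ = P(outcome | exposed) = 166/1187 = 0.13985
p₀ = P(outcome | unexposed) = 249/3319 = 0.075023
Under exogeneity and monotonicity, PN = (p₁ − p₀)/p₁.
PN = (0.13985 − 0.075023) / 0.13985 ≈ 0.4635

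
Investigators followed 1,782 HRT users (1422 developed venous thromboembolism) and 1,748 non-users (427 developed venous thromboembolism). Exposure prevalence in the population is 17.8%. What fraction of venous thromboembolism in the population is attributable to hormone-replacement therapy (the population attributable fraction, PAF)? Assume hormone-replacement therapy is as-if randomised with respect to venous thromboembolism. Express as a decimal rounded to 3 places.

PAF ≈ 0.287

p₁ = P(outcome | exposed) = 1422/1782 = 0.79798
p₀ = P(outcome | unexposed) = 427/1748 = 0.24428
Overall risk P(Y=1) = π·p₁ + (1−π)·p₀ = 0.178×0.79798 + 0.822×0.24428 = 0.34284.
Under exogeneity, PAF = [P(Y=1) − p₀] / P(Y=1).
PAF = (0.34284 − 0.24428) / 0.34284 ≈ 0.2875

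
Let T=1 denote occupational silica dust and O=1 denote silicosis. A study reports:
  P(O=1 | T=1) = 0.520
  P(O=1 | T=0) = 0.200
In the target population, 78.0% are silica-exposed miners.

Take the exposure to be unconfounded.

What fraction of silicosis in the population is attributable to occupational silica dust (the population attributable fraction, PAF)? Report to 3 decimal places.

Let p₁ = 0.52, p₀ = 0.2.
Overall risk P(Y=1) = π·p₁ + (1−π)·p₀ = 0.78×0.52 + 0.22×0.2 = 0.4496.
Under exogeneity, PAF = [P(Y=1) − p₀] / P(Y=1).
PAF = (0.4496 − 0.2) / 0.4496 ≈ 0.5552

PAF ≈ 0.555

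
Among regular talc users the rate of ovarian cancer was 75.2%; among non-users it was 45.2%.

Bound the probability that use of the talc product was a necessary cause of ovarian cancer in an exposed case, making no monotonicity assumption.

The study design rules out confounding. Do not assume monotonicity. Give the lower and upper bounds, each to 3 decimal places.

0.399 ≤ PN ≤ 0.729

p₁ = 0.752, p₀ = 0.452.
Under exogeneity alone the bounds on PN are max{0,(p₁−p₀)/p₁} ≤ PN ≤ min{1,(1−p₀)/p₁}.
  lower = (p₁ − p₀)/p₁ = 0.3 / 0.752 ≈ 0.3989
  upper = min{1, (1 − p₀)/p₁} = 0.548 / 0.752 ≈ 0.7287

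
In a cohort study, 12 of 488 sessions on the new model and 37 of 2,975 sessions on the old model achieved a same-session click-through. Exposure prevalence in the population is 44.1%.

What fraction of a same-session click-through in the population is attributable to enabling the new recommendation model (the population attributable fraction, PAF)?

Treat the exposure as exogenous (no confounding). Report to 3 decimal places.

PAF ≈ 0.301

p₁ = P(outcome | exposed) = 12/488 = 0.02459
p₀ = P(outcome | unexposed) = 37/2975 = 0.012437
Overall risk P(Y=1) = π·p₁ + (1−π)·p₀ = 0.441×0.02459 + 0.559×0.012437 = 0.017797.
Under exogeneity, PAF = [P(Y=1) − p₀] / P(Y=1).
PAF = (0.017797 − 0.012437) / 0.017797 ≈ 0.3012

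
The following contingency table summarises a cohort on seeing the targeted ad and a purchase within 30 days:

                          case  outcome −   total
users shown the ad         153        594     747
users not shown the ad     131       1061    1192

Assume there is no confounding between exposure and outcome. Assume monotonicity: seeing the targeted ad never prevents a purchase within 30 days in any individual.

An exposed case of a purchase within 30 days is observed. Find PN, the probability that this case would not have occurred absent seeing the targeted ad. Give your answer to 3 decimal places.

p₁ = P(outcome | exposed) = 153/747 = 0.20482
p₀ = P(outcome | unexposed) = 131/1192 = 0.1099
Under exogeneity and monotonicity, PN = (p₁ − p₀)/p₁.
PN = (0.20482 − 0.1099) / 0.20482 ≈ 0.4634

PN ≈ 0.463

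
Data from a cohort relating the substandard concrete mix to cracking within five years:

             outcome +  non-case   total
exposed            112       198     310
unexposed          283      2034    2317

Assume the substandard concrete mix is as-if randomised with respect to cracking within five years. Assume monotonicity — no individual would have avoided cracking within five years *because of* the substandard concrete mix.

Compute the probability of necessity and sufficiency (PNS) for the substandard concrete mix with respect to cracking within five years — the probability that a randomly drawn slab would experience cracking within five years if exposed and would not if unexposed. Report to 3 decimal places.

PNS ≈ 0.239

p₁ = P(outcome | exposed) = 112/310 = 0.36129
p₀ = P(outcome | unexposed) = 283/2317 = 0.12214
Under exogeneity and monotonicity, PNS = p₁ − p₀.
PNS = 0.36129 − 0.12214 = 0.23915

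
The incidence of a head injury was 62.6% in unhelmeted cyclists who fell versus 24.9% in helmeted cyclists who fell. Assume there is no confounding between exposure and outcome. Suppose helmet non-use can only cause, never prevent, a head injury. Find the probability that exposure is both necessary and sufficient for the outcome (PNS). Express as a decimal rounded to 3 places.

PNS ≈ 0.377

p₁ = 0.626, p₀ = 0.249.
Under exogeneity and monotonicity, PNS = p₁ − p₀.
PNS = 0.626 − 0.249 = 0.377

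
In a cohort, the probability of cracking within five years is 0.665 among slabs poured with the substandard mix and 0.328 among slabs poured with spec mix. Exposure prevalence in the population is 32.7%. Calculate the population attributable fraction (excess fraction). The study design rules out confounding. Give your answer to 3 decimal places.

Let p₁ = 0.665, p₀ = 0.328.
Overall risk P(Y=1) = π·p₁ + (1−π)·p₀ = 0.327×0.665 + 0.673×0.328 = 0.4382.
Under exogeneity, PAF = [P(Y=1) − p₀] / P(Y=1).
PAF = (0.4382 − 0.328) / 0.4382 ≈ 0.2515

PAF ≈ 0.251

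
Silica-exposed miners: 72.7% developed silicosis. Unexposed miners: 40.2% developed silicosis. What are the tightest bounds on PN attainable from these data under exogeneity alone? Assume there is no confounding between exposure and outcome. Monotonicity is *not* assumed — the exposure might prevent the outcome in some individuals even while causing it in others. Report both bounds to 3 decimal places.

0.447 ≤ PN ≤ 0.823

p₁ = 0.727, p₀ = 0.402.
Under exogeneity alone the bounds on PN are max{0,(p₁−p₀)/p₁} ≤ PN ≤ min{1,(1−p₀)/p₁}.
  lower = (p₁ − p₀)/p₁ = 0.325 / 0.727 ≈ 0.4470
  upper = min{1, (1 − p₀)/p₁} = 0.598 / 0.727 ≈ 0.8226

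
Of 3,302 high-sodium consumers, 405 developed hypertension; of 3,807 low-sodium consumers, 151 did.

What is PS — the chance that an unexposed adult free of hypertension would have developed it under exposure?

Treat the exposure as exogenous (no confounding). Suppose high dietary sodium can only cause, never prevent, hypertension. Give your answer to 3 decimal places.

PS ≈ 0.086

p₁ = P(outcome | exposed) = 405/3302 = 0.12265
p₀ = P(outcome | unexposed) = 151/3807 = 0.039664
Under exogeneity and monotonicity, PS = (p₁ − p₀) / (1 − p₀).
PS = (0.12265 − 0.039664) / (1 − 0.039664) = 0.082989 / 0.96034 ≈ 0.0864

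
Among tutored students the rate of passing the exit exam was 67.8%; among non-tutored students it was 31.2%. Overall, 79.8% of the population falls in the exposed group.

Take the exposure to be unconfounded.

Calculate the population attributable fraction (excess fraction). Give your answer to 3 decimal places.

PAF ≈ 0.484

p₁ = 0.678, p₀ = 0.312.
Overall risk P(Y=1) = π·p₁ + (1−π)·p₀ = 0.798×0.678 + 0.202×0.312 = 0.60407.
Under exogeneity, PAF = [P(Y=1) − p₀] / P(Y=1).
PAF = (0.60407 − 0.312) / 0.60407 ≈ 0.4835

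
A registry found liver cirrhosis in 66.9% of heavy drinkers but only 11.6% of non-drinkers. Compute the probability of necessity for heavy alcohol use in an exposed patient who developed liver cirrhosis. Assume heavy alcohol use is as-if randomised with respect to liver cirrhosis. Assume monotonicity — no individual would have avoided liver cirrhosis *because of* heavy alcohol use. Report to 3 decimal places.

PN ≈ 0.827

p₁ = 0.669, p₀ = 0.116.
Under exogeneity and monotonicity, PN = (p₁ − p₀) / p₁.
PN = (0.669 − 0.116) / 0.669 = 0.553 / 0.669 ≈ 0.8266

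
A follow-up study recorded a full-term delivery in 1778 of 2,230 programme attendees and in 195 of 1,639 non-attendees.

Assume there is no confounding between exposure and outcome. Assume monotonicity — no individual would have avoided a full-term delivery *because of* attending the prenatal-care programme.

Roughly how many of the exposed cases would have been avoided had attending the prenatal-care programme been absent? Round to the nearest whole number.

about 1513 cases

p₁ = P(outcome | exposed) = 1778/2230 = 0.79731
p₀ = P(outcome | unexposed) = 195/1639 = 0.11897
PN = (p₁ − p₀)/p₁ = (0.79731 − 0.11897) / 0.79731 ≈ 0.85078.
Attributable cases ≈ PN × (exposed cases) = 0.85078 × 1778 ≈ 1512.69.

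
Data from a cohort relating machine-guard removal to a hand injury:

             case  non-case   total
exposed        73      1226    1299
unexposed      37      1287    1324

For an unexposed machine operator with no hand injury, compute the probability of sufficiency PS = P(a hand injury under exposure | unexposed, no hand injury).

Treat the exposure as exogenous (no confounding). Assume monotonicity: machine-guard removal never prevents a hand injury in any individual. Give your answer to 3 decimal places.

PS ≈ 0.029

p₁ = P(outcome | exposed) = 73/1299 = 0.056197
p₀ = P(outcome | unexposed) = 37/1324 = 0.027946
Under exogeneity and monotonicity, PS = (p₁ − p₀)/(1 − p₀).
PS = (0.056197 − 0.027946) / 0.97205 ≈ 0.0291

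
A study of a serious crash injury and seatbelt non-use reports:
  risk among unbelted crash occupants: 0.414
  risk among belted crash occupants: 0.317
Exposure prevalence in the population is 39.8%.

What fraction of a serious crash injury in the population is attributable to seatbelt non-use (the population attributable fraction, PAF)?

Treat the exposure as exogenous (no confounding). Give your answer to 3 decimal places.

Let p₁ = 0.414, p₀ = 0.317.
Overall risk P(Y=1) = π·p₁ + (1−π)·p₀ = 0.398×0.414 + 0.602×0.317 = 0.35561.
Under exogeneity, PAF = [P(Y=1) − p₀] / P(Y=1).
PAF = (0.35561 − 0.317) / 0.35561 ≈ 0.1086

PAF ≈ 0.109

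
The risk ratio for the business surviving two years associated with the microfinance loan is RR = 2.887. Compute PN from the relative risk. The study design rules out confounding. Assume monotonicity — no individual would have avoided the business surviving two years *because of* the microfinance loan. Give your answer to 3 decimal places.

PN ≈ 0.654

Under exogeneity and monotonicity, PN = (RR − 1) / RR = 1 − 1/RR.
PN = (2.887 − 1) / 2.887 = 1.887 / 2.887 ≈ 0.6536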